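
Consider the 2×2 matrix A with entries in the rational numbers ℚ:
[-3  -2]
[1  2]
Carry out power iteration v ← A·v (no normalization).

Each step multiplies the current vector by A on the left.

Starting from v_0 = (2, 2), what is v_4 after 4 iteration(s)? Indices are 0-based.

v_4 = (130, -14)

v_0 = (2, 2).
v_1 = A·v_0 = (-10, 6).
v_2 = A·v_1 = (18, 2).
v_3 = A·v_2 = (-58, 22).
v_4 = A·v_3 = (130, -14).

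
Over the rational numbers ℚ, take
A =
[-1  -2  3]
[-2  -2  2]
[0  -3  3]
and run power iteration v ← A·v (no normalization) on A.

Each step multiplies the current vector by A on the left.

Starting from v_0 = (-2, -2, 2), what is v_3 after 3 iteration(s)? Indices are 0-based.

v_3 = (48, 48, 72)

v_0 = (-2, -2, 2).
v_1 = A·v_0 = (12, 12, 12).
v_2 = A·v_1 = (0, -24, 0).
v_3 = A·v_2 = (48, 48, 72).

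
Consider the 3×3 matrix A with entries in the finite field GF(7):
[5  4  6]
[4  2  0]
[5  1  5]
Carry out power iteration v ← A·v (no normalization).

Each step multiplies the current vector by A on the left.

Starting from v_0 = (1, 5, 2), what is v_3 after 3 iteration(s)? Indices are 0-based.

v_0 = (1, 5, 2).
v_1 = A·v_0 = (2, 0, 6).
v_2 = A·v_1 = (4, 1, 5).
v_3 = A·v_2 = (5, 4, 4).

v_3 = (5, 4, 4)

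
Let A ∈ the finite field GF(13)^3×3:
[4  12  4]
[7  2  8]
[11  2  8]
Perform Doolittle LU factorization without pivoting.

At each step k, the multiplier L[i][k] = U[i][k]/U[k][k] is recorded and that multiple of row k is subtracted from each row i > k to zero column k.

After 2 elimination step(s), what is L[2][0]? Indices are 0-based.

L[2][0] = 6

[col 0] pivot 4
  R1 -= 5*R0 → (0, 7, 1)  (L[1][0] := 5)
  R2 -= 6*R0 → (0, 8, 10)  (L[2][0] := 6)
[col 1] pivot 7
  R2 -= 3*R1 → (0, 0, 7)  (L[2][1] := 3)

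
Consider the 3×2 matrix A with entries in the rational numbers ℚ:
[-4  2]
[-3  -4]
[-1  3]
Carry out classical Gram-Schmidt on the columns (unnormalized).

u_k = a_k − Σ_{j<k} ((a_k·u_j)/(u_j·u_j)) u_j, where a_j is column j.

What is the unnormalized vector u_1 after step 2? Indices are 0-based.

u_1 = (28/13, -101/26, 79/26)

Step 1: u_0 = a_0 = (-4, -3, -1).
Step 2: u_1 = a_1 − (1/26)·u_0 = (28/13, -101/26, 79/26).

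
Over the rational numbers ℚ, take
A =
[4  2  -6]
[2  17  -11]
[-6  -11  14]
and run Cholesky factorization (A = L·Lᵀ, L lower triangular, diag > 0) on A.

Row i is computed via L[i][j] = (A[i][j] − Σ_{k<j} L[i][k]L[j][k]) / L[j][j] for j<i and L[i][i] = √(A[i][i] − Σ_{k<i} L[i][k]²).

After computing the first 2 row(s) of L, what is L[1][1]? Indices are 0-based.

Step 1: L[0][0] = √(4) = 2.
  L[1][0] = (2) / L[0][0] = 1.
Step 2: L[1][1] = √(16) = 4.

L[1][1] = 4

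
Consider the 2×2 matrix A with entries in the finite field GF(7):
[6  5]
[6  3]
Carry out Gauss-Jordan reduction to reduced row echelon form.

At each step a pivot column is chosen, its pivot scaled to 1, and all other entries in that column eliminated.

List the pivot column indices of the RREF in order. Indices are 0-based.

pivot columns: 0, 1

pivot(0,0)=6: scale R0 → (1, 2)
  clear (1,0): R1 −= (6)R0 → (0, 5)
pivot(1,1)=5: scale R1 → (0, 1)
  clear (0,1): R0 −= (2)R1 → (1, 0)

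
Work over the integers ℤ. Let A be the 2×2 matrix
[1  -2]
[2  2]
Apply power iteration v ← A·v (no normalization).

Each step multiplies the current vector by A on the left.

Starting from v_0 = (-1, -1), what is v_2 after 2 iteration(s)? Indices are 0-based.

v_2 = (9, -6)

v_0 = (-1, -1).
v_1 = A·v_0 = (1, -4).
v_2 = A·v_1 = (9, -6).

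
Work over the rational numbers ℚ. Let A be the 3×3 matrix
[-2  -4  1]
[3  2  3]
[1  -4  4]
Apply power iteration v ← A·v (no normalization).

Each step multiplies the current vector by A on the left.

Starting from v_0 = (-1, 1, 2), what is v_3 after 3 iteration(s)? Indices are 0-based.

v_0 = (-1, 1, 2).
v_1 = A·v_0 = (0, 5, 3).
v_2 = A·v_1 = (-17, 19, -8).
v_3 = A·v_2 = (-50, -37, -125).

v_3 = (-50, -37, -125)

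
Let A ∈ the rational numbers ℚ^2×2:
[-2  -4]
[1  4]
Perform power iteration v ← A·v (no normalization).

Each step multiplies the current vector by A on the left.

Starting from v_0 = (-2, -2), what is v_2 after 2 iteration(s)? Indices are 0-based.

v_0 = (-2, -2).
v_1 = A·v_0 = (12, -10).
v_2 = A·v_1 = (16, -28).

v_2 = (16, -28)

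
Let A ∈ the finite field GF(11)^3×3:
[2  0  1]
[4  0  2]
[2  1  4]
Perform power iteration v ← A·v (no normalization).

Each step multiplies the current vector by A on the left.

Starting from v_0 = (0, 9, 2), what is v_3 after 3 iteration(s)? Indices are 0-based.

v_3 = (8, 5, 3)

v_0 = (0, 9, 2).
v_1 = A·v_0 = (2, 4, 6).
v_2 = A·v_1 = (10, 9, 10).
v_3 = A·v_2 = (8, 5, 3).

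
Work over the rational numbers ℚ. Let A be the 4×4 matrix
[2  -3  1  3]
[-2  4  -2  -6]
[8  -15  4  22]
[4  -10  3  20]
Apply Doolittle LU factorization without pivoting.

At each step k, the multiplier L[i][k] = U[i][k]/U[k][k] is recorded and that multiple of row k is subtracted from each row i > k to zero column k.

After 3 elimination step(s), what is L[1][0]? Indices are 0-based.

[col 0] pivot 2
  R1 -= -1*R0 → (0, 1, -1, -3)  (L[1][0] := -1)
  R2 -= 4*R0 → (0, -3, 0, 10)  (L[2][0] := 4)
  R3 -= 2*R0 → (0, -4, 1, 14)  (L[3][0] := 2)
[col 1] pivot 1
  R2 -= -3*R1 → (0, 0, -3, 1)  (L[2][1] := -3)
  R3 -= -4*R1 → (0, 0, -3, 2)  (L[3][1] := -4)
[col 2] pivot -3
  R3 -= 1*R2 → (0, 0, 0, 1)  (L[3][2] := 1)

L[1][0] = -1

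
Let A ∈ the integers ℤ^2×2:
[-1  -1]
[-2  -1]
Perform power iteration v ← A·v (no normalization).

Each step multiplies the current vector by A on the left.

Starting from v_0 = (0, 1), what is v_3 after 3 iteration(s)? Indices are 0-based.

v_3 = (-5, -7)

v_0 = (0, 1).
v_1 = A·v_0 = (-1, -1).
v_2 = A·v_1 = (2, 3).
v_3 = A·v_2 = (-5, -7).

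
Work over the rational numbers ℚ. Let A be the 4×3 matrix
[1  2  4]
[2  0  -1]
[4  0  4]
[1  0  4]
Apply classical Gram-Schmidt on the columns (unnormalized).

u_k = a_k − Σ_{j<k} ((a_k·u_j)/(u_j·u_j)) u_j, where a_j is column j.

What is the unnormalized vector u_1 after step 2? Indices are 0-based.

Step 1: u_0 = a_0 = (1, 2, 4, 1).
Step 2: u_1 = a_1 − (1/11)·u_0 = (21/11, -2/11, -4/11, -1/11).

u_1 = (21/11, -2/11, -4/11, -1/11)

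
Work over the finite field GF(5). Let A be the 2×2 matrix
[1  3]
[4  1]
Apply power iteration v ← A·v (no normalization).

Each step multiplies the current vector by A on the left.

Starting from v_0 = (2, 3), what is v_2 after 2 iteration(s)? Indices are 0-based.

v_2 = (4, 0)

v_0 = (2, 3).
v_1 = A·v_0 = (1, 1).
v_2 = A·v_1 = (4, 0).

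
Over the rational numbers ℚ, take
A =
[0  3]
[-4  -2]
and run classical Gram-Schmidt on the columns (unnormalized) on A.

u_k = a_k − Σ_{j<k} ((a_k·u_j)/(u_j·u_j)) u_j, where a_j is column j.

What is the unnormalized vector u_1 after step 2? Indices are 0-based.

Step 1: u_0 = a_0 = (0, -4).
Step 2: u_1 = a_1 − (1/2)·u_0 = (3, 0).

u_1 = (3, 0)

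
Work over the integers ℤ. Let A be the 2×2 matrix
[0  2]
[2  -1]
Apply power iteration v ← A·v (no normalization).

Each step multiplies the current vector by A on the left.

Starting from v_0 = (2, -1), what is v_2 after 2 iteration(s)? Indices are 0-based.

v_0 = (2, -1).
v_1 = A·v_0 = (-2, 5).
v_2 = A·v_1 = (10, -9).

v_2 = (10, -9)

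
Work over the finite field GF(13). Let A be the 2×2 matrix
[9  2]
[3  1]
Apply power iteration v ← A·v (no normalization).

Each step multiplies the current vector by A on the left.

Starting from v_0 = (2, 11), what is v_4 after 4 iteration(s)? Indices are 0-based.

v_0 = (2, 11).
v_1 = A·v_0 = (1, 4).
v_2 = A·v_1 = (4, 7).
v_3 = A·v_2 = (11, 6).
v_4 = A·v_3 = (7, 0).

v_4 = (7, 0)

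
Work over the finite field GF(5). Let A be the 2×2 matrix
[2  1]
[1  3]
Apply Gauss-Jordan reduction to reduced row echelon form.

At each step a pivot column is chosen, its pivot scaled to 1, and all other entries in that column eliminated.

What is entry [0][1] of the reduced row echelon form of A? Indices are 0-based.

step 1: normalize row 0 (÷2) = (1, 3)
  row 1: subtract 1×row0 = (0, 0)
skip col 1 (zero from row 1)

M[0][1] = 3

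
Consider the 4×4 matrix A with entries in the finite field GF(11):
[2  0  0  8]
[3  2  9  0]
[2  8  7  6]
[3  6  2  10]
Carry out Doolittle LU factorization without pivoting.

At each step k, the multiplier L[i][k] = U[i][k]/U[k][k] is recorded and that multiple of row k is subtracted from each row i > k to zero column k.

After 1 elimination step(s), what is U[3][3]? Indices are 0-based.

U[3][3] = 9

[col 0] pivot 2
  R1 -= 7*R0 → (0, 2, 9, 10)  (L[1][0] := 7)
  R2 -= 1*R0 → (0, 8, 7, 9)  (L[2][0] := 1)
  R3 -= 7*R0 → (0, 6, 2, 9)  (L[3][0] := 7)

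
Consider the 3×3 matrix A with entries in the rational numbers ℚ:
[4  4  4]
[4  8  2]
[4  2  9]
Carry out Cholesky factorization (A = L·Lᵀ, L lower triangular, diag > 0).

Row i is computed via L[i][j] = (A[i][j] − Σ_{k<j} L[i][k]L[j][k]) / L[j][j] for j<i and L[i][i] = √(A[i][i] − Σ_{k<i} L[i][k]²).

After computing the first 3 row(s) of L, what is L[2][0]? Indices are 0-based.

Step 1: L[0][0] = √(4) = 2.
  L[1][0] = (4) / L[0][0] = 2.
Step 2: L[1][1] = √(4) = 2.
  L[2][0] = (4) / L[0][0] = 2.
  L[2][1] = (-2) / L[1][1] = -1.
Step 3: L[2][2] = √(4) = 2.

L[2][0] = 2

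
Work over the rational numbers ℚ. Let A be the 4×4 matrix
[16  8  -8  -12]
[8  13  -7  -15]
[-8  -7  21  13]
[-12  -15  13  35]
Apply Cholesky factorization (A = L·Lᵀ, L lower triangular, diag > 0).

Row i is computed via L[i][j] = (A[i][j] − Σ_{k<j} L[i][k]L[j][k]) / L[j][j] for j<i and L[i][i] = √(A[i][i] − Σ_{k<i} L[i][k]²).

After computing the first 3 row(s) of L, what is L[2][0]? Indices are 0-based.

L[2][0] = -2

Step 1: L[0][0] = √(16) = 4.
  L[1][0] = (8) / L[0][0] = 2.
Step 2: L[1][1] = √(9) = 3.
  L[2][0] = (-8) / L[0][0] = -2.
  L[2][1] = (-3) / L[1][1] = -1.
Step 3: L[2][2] = √(16) = 4.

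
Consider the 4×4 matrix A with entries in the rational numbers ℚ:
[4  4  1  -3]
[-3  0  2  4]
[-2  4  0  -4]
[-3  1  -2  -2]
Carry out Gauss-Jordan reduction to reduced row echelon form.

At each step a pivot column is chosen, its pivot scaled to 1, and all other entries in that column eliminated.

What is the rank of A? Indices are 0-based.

step 1: normalize row 0 (÷4) = (1, 1, 1/4, -3/4)
  row 1: subtract -3×row0 = (0, 3, 11/4, 7/4)
  row 2: subtract -2×row0 = (0, 6, 1/2, -11/2)
  row 3: subtract -3×row0 = (0, 4, -5/4, -17/4)
step 2: normalize row 1 (÷3) = (0, 1, 11/12, 7/12)
  row 0: subtract 1×row1 = (1, 0, -2/3, -4/3)
  row 2: subtract 6×row1 = (0, 0, -5, -9)
  row 3: subtract 4×row1 = (0, 0, -59/12, -79/12)
step 3: normalize row 2 (÷-5) = (0, 0, 1, 9/5)
  row 0: subtract -2/3×row2 = (1, 0, 0, -2/15)
  row 1: subtract 11/12×row2 = (0, 1, 0, -16/15)
  row 3: subtract -59/12×row2 = (0, 0, 0, 34/15)
step 4: normalize row 3 (÷34/15) = (0, 0, 0, 1)
  row 0: subtract -2/15×row3 = (1, 0, 0, 0)
  row 1: subtract -16/15×row3 = (0, 1, 0, 0)
  row 2: subtract 9/5×row3 = (0, 0, 1, 0)

rank = 4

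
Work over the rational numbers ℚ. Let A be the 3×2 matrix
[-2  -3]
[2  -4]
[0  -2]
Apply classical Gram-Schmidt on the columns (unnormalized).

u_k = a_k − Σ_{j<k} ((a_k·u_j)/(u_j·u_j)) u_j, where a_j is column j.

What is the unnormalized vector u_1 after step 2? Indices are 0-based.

u_1 = (-7/2, -7/2, -2)

Step 1: u_0 = a_0 = (-2, 2, 0).
Step 2: u_1 = a_1 − (-1/4)·u_0 = (-7/2, -7/2, -2).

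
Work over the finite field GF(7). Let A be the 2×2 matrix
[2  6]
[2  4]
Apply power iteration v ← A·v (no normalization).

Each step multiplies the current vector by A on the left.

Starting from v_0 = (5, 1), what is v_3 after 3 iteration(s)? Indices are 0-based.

v_0 = (5, 1).
v_1 = A·v_0 = (2, 0).
v_2 = A·v_1 = (4, 4).
v_3 = A·v_2 = (4, 3).

v_3 = (4, 3)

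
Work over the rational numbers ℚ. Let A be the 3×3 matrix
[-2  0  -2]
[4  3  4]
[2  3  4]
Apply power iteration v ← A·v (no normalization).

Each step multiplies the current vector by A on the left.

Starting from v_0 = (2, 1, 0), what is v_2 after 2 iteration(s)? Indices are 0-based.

v_0 = (2, 1, 0).
v_1 = A·v_0 = (-4, 11, 7).
v_2 = A·v_1 = (-6, 45, 53).

v_2 = (-6, 45, 53)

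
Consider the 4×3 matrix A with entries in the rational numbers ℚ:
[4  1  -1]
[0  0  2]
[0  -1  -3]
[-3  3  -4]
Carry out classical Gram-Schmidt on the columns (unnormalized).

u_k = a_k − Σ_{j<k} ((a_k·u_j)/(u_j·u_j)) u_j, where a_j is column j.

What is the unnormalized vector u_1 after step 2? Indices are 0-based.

Step 1: u_0 = a_0 = (4, 0, 0, -3).
Step 2: u_1 = a_1 − (-1/5)·u_0 = (9/5, 0, -1, 12/5).

u_1 = (9/5, 0, -1, 12/5)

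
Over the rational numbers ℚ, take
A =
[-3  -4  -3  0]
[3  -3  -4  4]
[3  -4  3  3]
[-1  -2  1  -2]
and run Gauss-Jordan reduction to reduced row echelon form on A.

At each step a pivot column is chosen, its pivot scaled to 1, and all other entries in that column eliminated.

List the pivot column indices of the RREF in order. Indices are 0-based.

step 1: normalize row 0 (÷-3) = (1, 4/3, 1, 0)
  row 1: subtract 3×row0 = (0, -7, -7, 4)
  row 2: subtract 3×row0 = (0, -8, 0, 3)
  row 3: subtract -1×row0 = (0, -2/3, 2, -2)
step 2: normalize row 1 (÷-7) = (0, 1, 1, -4/7)
  row 0: subtract 4/3×row1 = (1, 0, -1/3, 16/21)
  row 2: subtract -8×row1 = (0, 0, 8, -11/7)
  row 3: subtract -2/3×row1 = (0, 0, 8/3, -50/21)
step 3: normalize row 2 (÷8) = (0, 0, 1, -11/56)
  row 0: subtract -1/3×row2 = (1, 0, 0, 39/56)
  row 1: subtract 1×row2 = (0, 1, 0, -3/8)
  row 3: subtract 8/3×row2 = (0, 0, 0, -13/7)
step 4: normalize row 3 (÷-13/7) = (0, 0, 0, 1)
  row 0: subtract 39/56×row3 = (1, 0, 0, 0)
  row 1: subtract -3/8×row3 = (0, 1, 0, 0)
  row 2: subtract -11/56×row3 = (0, 0, 1, 0)

pivot columns: 0, 1, 2, 3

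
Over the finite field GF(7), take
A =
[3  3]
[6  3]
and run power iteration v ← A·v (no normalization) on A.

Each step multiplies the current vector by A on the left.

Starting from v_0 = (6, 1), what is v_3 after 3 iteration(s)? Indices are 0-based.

v_0 = (6, 1).
v_1 = A·v_0 = (0, 4).
v_2 = A·v_1 = (5, 5).
v_3 = A·v_2 = (2, 3).

v_3 = (2, 3)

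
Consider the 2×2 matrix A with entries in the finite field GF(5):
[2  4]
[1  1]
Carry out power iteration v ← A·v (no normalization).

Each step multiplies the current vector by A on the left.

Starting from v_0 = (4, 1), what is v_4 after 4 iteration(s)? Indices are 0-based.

v_4 = (1, 2)

v_0 = (4, 1).
v_1 = A·v_0 = (2, 0).
v_2 = A·v_1 = (4, 2).
v_3 = A·v_2 = (1, 1).
v_4 = A·v_3 = (1, 2).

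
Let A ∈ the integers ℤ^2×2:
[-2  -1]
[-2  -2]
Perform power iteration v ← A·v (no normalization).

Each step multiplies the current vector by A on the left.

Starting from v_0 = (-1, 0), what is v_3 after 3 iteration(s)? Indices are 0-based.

v_0 = (-1, 0).
v_1 = A·v_0 = (2, 2).
v_2 = A·v_1 = (-6, -8).
v_3 = A·v_2 = (20, 28).

v_3 = (20, 28)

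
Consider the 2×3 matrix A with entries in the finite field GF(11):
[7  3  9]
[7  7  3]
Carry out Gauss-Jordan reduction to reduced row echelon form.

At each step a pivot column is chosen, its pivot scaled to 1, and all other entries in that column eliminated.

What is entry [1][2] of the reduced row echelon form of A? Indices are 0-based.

M[1][2] = 4

pivot(0,0)=7: scale R0 → (1, 2, 6)
  clear (1,0): R1 −= (7)R0 → (0, 4, 5)
pivot(1,1)=4: scale R1 → (0, 1, 4)
  clear (0,1): R0 −= (2)R1 → (1, 0, 9)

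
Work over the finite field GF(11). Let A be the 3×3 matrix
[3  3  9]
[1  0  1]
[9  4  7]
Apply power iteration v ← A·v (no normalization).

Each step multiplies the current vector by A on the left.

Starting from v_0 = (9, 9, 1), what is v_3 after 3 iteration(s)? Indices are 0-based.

v_3 = (10, 5, 10)

v_0 = (9, 9, 1).
v_1 = A·v_0 = (8, 10, 3).
v_2 = A·v_1 = (4, 0, 1).
v_3 = A·v_2 = (10, 5, 10).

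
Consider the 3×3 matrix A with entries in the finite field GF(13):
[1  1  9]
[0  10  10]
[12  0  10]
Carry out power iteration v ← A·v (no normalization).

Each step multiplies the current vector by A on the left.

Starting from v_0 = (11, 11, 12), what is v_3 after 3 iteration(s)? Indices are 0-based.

v_0 = (11, 11, 12).
v_1 = A·v_0 = (0, 9, 5).
v_2 = A·v_1 = (2, 10, 11).
v_3 = A·v_2 = (7, 2, 4).

v_3 = (7, 2, 4)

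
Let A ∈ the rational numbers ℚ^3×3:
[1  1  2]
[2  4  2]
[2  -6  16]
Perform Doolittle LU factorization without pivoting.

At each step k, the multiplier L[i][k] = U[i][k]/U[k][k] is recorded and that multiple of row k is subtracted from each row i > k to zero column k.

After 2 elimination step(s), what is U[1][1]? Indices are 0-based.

k=0: U[0][0]=1
  eliminate (1,0): mult=2, new row 1: (0, 2, -2); set L[1][0]=2
  eliminate (2,0): mult=2, new row 2: (0, -8, 12); set L[2][0]=2
k=1: U[1][1]=2
  eliminate (2,1): mult=-4, new row 2: (0, 0, 4); set L[2][1]=-4

U[1][1] = 2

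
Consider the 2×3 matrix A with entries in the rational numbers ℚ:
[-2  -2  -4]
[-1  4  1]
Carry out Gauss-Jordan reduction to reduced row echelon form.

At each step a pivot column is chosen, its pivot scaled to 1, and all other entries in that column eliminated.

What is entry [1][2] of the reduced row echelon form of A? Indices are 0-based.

M[1][2] = 3/5

pivot(0,0)=-2: scale R0 → (1, 1, 2)
  clear (1,0): R1 −= (-1)R0 → (0, 5, 3)
pivot(1,1)=5: scale R1 → (0, 1, 3/5)
  clear (0,1): R0 −= (1)R1 → (1, 0, 7/5)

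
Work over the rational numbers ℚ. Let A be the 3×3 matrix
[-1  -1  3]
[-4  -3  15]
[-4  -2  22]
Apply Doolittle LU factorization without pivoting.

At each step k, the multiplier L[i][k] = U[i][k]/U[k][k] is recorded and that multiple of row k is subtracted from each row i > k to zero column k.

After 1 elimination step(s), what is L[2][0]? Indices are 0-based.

L[2][0] = 4

k=0: U[0][0]=-1
  eliminate (1,0): mult=4, new row 1: (0, 1, 3); set L[1][0]=4
  eliminate (2,0): mult=4, new row 2: (0, 2, 10); set L[2][0]=4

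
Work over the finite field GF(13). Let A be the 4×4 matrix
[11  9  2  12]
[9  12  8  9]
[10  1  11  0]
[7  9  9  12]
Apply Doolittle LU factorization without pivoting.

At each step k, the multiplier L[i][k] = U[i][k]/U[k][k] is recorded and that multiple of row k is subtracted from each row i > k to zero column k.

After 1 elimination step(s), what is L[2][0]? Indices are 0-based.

L[2][0] = 8

[col 0] pivot 11
  R1 -= 2*R0 → (0, 7, 4, 11)  (L[1][0] := 2)
  R2 -= 8*R0 → (0, 7, 8, 8)  (L[2][0] := 8)
  R3 -= 3*R0 → (0, 8, 3, 2)  (L[3][0] := 3)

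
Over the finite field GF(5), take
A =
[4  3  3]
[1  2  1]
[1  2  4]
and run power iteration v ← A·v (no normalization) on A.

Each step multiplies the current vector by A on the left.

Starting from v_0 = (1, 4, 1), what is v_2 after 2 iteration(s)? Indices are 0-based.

v_0 = (1, 4, 1).
v_1 = A·v_0 = (4, 0, 3).
v_2 = A·v_1 = (0, 2, 1).

v_2 = (0, 2, 1)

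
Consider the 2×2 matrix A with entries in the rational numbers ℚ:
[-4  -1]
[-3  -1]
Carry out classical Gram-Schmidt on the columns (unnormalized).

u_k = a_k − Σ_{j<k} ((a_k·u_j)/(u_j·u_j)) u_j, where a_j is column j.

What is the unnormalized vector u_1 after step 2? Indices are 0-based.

u_1 = (3/25, -4/25)

Step 1: u_0 = a_0 = (-4, -3).
Step 2: u_1 = a_1 − (7/25)·u_0 = (3/25, -4/25).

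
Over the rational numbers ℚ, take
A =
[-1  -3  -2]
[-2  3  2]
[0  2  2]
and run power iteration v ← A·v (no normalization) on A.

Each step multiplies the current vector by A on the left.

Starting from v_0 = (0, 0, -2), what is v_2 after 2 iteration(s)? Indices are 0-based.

v_0 = (0, 0, -2).
v_1 = A·v_0 = (4, -4, -4).
v_2 = A·v_1 = (16, -28, -16).

v_2 = (16, -28, -16)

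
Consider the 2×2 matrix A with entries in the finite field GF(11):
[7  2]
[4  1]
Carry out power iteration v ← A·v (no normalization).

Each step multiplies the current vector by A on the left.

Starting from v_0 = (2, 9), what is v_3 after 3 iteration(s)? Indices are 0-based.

v_0 = (2, 9).
v_1 = A·v_0 = (10, 6).
v_2 = A·v_1 = (5, 2).
v_3 = A·v_2 = (6, 0).

v_3 = (6, 0)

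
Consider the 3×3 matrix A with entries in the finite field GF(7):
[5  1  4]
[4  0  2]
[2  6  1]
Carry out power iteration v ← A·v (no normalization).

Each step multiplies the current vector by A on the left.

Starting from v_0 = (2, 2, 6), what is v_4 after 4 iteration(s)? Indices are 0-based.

v_4 = (0, 3, 0)

v_0 = (2, 2, 6).
v_1 = A·v_0 = (1, 6, 1).
v_2 = A·v_1 = (1, 6, 4).
v_3 = A·v_2 = (6, 5, 0).
v_4 = A·v_3 = (0, 3, 0).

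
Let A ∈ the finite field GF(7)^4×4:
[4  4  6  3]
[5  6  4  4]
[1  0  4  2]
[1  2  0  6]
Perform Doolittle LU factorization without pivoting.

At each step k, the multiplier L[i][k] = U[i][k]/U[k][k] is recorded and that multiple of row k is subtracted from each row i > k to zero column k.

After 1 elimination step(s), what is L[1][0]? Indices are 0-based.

Step 1: pivot at (0,0) is 4.
  row1 ← row1 − (3)·row0  ⇒  L[1][0]=3, U row1=(0, 1, 0, 2)
  row2 ← row2 − (2)·row0  ⇒  L[2][0]=2, U row2=(0, 6, 6, 3)
  row3 ← row3 − (2)·row0  ⇒  L[3][0]=2, U row3=(0, 1, 2, 0)

L[1][0] = 3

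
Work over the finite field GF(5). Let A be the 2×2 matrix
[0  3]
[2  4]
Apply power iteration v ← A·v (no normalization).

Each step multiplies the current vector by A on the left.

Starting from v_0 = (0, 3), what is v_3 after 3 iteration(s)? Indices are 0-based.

v_0 = (0, 3).
v_1 = A·v_0 = (4, 2).
v_2 = A·v_1 = (1, 1).
v_3 = A·v_2 = (3, 1).

v_3 = (3, 1)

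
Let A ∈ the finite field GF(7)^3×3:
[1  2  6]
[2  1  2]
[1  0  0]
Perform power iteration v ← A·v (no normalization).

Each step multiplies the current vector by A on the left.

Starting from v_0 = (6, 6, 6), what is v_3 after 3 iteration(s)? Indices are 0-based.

v_3 = (4, 5, 3)

v_0 = (6, 6, 6).
v_1 = A·v_0 = (5, 2, 6).
v_2 = A·v_1 = (3, 3, 5).
v_3 = A·v_2 = (4, 5, 3).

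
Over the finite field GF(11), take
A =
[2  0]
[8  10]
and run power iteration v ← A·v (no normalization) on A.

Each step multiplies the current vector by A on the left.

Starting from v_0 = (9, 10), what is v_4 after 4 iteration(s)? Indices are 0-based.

v_0 = (9, 10).
v_1 = A·v_0 = (7, 7).
v_2 = A·v_1 = (3, 5).
v_3 = A·v_2 = (6, 8).
v_4 = A·v_3 = (1, 7).

v_4 = (1, 7)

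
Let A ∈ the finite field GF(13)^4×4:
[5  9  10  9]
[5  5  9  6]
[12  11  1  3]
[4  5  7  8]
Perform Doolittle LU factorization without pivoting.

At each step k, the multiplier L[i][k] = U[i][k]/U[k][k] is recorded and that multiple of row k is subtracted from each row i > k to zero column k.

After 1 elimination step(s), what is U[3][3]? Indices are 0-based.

k=0: U[0][0]=5
  eliminate (1,0): mult=1, new row 1: (0, 9, 12, 10); set L[1][0]=1
  eliminate (2,0): mult=5, new row 2: (0, 5, 3, 10); set L[2][0]=5
  eliminate (3,0): mult=6, new row 3: (0, 3, 12, 6); set L[3][0]=6

U[3][3] = 6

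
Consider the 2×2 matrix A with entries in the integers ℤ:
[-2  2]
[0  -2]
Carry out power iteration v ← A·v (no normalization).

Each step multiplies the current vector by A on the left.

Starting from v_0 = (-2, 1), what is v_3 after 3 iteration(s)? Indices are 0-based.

v_3 = (40, -8)

v_0 = (-2, 1).
v_1 = A·v_0 = (6, -2).
v_2 = A·v_1 = (-16, 4).
v_3 = A·v_2 = (40, -8).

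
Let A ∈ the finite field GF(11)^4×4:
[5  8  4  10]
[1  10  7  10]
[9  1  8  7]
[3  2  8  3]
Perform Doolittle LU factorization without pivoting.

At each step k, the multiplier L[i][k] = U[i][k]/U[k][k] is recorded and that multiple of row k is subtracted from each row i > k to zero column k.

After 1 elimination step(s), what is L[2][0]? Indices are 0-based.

k=0: U[0][0]=5
  eliminate (1,0): mult=9, new row 1: (0, 4, 4, 8); set L[1][0]=9
  eliminate (2,0): mult=4, new row 2: (0, 2, 3, 0); set L[2][0]=4
  eliminate (3,0): mult=5, new row 3: (0, 6, 10, 8); set L[3][0]=5

L[2][0] = 4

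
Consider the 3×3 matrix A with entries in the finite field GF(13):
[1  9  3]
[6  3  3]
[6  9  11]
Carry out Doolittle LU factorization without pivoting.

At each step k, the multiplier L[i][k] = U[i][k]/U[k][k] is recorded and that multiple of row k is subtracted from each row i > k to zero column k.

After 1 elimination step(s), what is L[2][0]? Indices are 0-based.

L[2][0] = 6

Step 1: pivot at (0,0) is 1.
  row1 ← row1 − (6)·row0  ⇒  L[1][0]=6, U row1=(0, 1, 11)
  row2 ← row2 − (6)·row0  ⇒  L[2][0]=6, U row2=(0, 7, 6)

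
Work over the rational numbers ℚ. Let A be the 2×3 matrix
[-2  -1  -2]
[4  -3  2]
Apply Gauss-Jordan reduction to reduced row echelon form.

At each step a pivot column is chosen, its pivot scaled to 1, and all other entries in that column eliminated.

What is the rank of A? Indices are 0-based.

rank = 2

[1] R0 /= -2  ⇒  (1, 1/2, 1)
     R1 -= 4·R0  ⇒  (0, -5, -2)
[2] R1 /= -5  ⇒  (0, 1, 2/5)
     R0 -= 1/2·R1  ⇒  (1, 0, 4/5)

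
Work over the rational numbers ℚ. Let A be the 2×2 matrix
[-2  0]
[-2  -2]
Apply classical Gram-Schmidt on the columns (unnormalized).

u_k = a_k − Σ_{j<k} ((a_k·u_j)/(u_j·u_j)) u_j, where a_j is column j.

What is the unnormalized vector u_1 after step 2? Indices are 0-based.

Step 1: u_0 = a_0 = (-2, -2).
Step 2: u_1 = a_1 − (1/2)·u_0 = (1, -1).

u_1 = (1, -1)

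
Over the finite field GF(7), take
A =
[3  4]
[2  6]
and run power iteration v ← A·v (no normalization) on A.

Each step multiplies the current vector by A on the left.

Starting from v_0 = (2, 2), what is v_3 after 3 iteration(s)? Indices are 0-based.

v_3 = (2, 4)

v_0 = (2, 2).
v_1 = A·v_0 = (0, 2).
v_2 = A·v_1 = (1, 5).
v_3 = A·v_2 = (2, 4).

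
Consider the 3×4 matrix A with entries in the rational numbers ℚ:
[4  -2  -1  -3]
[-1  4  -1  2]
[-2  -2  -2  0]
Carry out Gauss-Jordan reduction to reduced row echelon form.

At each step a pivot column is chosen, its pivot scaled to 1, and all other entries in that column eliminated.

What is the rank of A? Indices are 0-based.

rank = 3

pivot(0,0)=4: scale R0 → (1, -1/2, -1/4, -3/4)
  clear (1,0): R1 −= (-1)R0 → (0, 7/2, -5/4, 5/4)
  clear (2,0): R2 −= (-2)R0 → (0, -3, -5/2, -3/2)
pivot(1,1)=7/2: scale R1 → (0, 1, -5/14, 5/14)
  clear (0,1): R0 −= (-1/2)R1 → (1, 0, -3/7, -4/7)
  clear (2,1): R2 −= (-3)R1 → (0, 0, -25/7, -3/7)
pivot(2,2)=-25/7: scale R2 → (0, 0, 1, 3/25)
  clear (0,2): R0 −= (-3/7)R2 → (1, 0, 0, -13/25)
  clear (1,2): R1 −= (-5/14)R2 → (0, 1, 0, 2/5)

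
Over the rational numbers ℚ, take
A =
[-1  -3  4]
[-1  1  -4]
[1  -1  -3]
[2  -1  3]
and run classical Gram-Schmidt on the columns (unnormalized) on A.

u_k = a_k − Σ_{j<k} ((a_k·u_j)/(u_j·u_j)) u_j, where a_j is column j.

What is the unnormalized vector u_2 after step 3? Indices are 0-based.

Step 1: u_0 = a_0 = (-1, -1, 1, 2).
Step 2: u_1 = a_1 − (-1/7)·u_0 = (-22/7, 6/7, -6/7, -5/7).
Step 3: u_2 = a_2 − (3/7)·u_0 − (-109/83)·u_1 = (25/83, -203/83, -378/83, 100/83).

u_2 = (25/83, -203/83, -378/83, 100/83)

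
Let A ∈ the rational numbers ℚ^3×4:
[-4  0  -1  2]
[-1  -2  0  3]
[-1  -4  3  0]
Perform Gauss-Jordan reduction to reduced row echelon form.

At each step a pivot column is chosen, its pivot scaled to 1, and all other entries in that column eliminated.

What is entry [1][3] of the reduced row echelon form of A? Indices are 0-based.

step 1: normalize row 0 (÷-4) = (1, 0, 1/4, -1/2)
  row 1: subtract -1×row0 = (0, -2, 1/4, 5/2)
  row 2: subtract -1×row0 = (0, -4, 13/4, -1/2)
step 2: normalize row 1 (÷-2) = (0, 1, -1/8, -5/4)
  row 2: subtract -4×row1 = (0, 0, 11/4, -11/2)
step 3: normalize row 2 (÷11/4) = (0, 0, 1, -2)
  row 0: subtract 1/4×row2 = (1, 0, 0, 0)
  row 1: subtract -1/8×row2 = (0, 1, 0, -3/2)

M[1][3] = -3/2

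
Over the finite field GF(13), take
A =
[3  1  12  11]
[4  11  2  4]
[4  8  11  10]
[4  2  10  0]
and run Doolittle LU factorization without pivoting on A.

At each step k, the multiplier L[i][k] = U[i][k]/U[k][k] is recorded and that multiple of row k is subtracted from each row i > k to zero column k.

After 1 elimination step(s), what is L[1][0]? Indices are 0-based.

k=0: U[0][0]=3
  eliminate (1,0): mult=10, new row 1: (0, 1, 12, 11); set L[1][0]=10
  eliminate (2,0): mult=10, new row 2: (0, 11, 8, 4); set L[2][0]=10
  eliminate (3,0): mult=10, new row 3: (0, 5, 7, 7); set L[3][0]=10

L[1][0] = 10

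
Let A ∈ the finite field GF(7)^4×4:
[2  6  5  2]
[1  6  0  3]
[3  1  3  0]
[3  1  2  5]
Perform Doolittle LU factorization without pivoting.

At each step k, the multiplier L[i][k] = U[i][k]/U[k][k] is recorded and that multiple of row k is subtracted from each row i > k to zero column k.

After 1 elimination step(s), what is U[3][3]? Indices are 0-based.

[col 0] pivot 2
  R1 -= 4*R0 → (0, 3, 1, 2)  (L[1][0] := 4)
  R2 -= 5*R0 → (0, 6, 6, 4)  (L[2][0] := 5)
  R3 -= 5*R0 → (0, 6, 5, 2)  (L[3][0] := 5)

U[3][3] = 2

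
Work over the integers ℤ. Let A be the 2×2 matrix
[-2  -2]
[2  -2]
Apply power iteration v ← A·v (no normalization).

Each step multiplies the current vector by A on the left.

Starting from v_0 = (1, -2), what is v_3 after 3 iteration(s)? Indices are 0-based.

v_0 = (1, -2).
v_1 = A·v_0 = (2, 6).
v_2 = A·v_1 = (-16, -8).
v_3 = A·v_2 = (48, -16).

v_3 = (48, -16)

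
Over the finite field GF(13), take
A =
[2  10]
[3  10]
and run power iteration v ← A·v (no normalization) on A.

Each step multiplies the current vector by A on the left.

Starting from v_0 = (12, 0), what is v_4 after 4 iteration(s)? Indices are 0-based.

v_4 = (10, 11)

v_0 = (12, 0).
v_1 = A·v_0 = (11, 10).
v_2 = A·v_1 = (5, 3).
v_3 = A·v_2 = (1, 6).
v_4 = A·v_3 = (10, 11).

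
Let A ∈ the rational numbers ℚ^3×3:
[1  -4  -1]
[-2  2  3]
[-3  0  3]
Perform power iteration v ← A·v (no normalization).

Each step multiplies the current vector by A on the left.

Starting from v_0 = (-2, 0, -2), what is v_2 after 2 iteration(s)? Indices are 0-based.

v_0 = (-2, 0, -2).
v_1 = A·v_0 = (0, -2, 0).
v_2 = A·v_1 = (8, -4, 0).

v_2 = (8, -4, 0)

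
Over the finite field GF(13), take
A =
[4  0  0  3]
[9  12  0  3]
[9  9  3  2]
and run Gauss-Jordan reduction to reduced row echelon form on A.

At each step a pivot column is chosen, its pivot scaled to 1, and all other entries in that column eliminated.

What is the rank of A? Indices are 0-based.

step 1: normalize row 0 (÷4) = (1, 0, 0, 4)
  row 1: subtract 9×row0 = (0, 12, 0, 6)
  row 2: subtract 9×row0 = (0, 9, 3, 5)
step 2: normalize row 1 (÷12) = (0, 1, 0, 7)
  row 2: subtract 9×row1 = (0, 0, 3, 7)
step 3: normalize row 2 (÷3) = (0, 0, 1, 11)

rank = 3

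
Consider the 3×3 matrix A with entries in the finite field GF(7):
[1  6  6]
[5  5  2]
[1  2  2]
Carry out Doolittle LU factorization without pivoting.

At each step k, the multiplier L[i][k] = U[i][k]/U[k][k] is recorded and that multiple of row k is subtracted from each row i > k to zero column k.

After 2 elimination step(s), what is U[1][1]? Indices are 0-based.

Step 1: pivot at (0,0) is 1.
  row1 ← row1 − (5)·row0  ⇒  L[1][0]=5, U row1=(0, 3, 0)
  row2 ← row2 − (1)·row0  ⇒  L[2][0]=1, U row2=(0, 3, 3)
Step 2: pivot at (1,1) is 3.
  row2 ← row2 − (1)·row1  ⇒  L[2][1]=1, U row2=(0, 0, 3)

U[1][1] = 3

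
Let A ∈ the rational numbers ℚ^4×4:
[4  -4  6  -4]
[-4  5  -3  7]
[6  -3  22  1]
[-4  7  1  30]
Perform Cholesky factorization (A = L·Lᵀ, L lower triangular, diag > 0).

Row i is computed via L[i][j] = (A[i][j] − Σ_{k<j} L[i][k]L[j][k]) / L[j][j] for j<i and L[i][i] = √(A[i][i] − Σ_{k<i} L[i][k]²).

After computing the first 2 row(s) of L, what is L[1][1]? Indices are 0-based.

Step 1: L[0][0] = √(4) = 2.
  L[1][0] = (-4) / L[0][0] = -2.
Step 2: L[1][1] = √(1) = 1.

L[1][1] = 1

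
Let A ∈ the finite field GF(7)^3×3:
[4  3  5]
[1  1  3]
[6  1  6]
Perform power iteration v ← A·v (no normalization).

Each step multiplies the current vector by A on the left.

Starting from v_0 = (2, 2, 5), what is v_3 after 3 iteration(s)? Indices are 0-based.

v_0 = (2, 2, 5).
v_1 = A·v_0 = (4, 5, 2).
v_2 = A·v_1 = (6, 1, 6).
v_3 = A·v_2 = (1, 4, 3).

v_3 = (1, 4, 3)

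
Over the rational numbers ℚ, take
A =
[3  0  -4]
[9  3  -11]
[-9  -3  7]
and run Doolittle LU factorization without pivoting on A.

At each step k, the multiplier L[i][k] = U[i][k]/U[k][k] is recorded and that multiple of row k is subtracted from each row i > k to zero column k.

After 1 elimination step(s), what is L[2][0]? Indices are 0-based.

Step 1: pivot at (0,0) is 3.
  row1 ← row1 − (3)·row0  ⇒  L[1][0]=3, U row1=(0, 3, 1)
  row2 ← row2 − (-3)·row0  ⇒  L[2][0]=-3, U row2=(0, -3, -5)

L[2][0] = -3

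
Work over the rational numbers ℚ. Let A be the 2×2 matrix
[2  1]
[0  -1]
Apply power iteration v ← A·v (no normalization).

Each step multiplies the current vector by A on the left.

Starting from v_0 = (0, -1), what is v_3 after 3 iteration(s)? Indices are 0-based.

v_3 = (-3, 1)

v_0 = (0, -1).
v_1 = A·v_0 = (-1, 1).
v_2 = A·v_1 = (-1, -1).
v_3 = A·v_2 = (-3, 1).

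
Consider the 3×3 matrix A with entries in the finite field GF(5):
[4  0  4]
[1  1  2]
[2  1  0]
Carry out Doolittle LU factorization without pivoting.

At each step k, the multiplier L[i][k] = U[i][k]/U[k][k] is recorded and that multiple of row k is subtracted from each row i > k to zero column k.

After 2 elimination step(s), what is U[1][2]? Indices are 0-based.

Step 1: pivot at (0,0) is 4.
  row1 ← row1 − (4)·row0  ⇒  L[1][0]=4, U row1=(0, 1, 1)
  row2 ← row2 − (3)·row0  ⇒  L[2][0]=3, U row2=(0, 1, 3)
Step 2: pivot at (1,1) is 1.
  row2 ← row2 − (1)·row1  ⇒  L[2][1]=1, U row2=(0, 0, 2)

U[1][2] = 1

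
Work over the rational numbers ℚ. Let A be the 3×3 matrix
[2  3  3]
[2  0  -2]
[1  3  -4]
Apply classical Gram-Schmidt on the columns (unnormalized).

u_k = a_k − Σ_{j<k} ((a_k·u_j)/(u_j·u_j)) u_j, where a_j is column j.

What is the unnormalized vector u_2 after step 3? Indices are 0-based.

u_2 = (32/9, -16/9, -32/9)

Step 1: u_0 = a_0 = (2, 2, 1).
Step 2: u_1 = a_1 − (1)·u_0 = (1, -2, 2).
Step 3: u_2 = a_2 − (-2/9)·u_0 − (-1/9)·u_1 = (32/9, -16/9, -32/9).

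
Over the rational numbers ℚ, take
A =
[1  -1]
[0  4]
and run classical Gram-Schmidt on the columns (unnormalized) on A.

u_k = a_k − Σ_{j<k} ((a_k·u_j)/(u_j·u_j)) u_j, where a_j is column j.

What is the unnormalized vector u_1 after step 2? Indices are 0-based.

u_1 = (0, 4)

Step 1: u_0 = a_0 = (1, 0).
Step 2: u_1 = a_1 − (-1)·u_0 = (0, 4).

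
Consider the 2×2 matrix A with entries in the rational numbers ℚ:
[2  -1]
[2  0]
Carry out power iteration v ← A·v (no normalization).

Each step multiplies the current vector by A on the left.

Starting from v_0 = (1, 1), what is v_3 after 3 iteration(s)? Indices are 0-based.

v_0 = (1, 1).
v_1 = A·v_0 = (1, 2).
v_2 = A·v_1 = (0, 2).
v_3 = A·v_2 = (-2, 0).

v_3 = (-2, 0)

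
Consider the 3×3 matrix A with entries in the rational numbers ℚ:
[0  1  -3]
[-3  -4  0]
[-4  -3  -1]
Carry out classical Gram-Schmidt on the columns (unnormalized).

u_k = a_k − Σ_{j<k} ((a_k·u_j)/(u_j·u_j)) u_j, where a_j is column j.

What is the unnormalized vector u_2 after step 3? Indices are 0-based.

Step 1: u_0 = a_0 = (0, -3, -4).
Step 2: u_1 = a_1 − (24/25)·u_0 = (1, -28/25, 21/25).
Step 3: u_2 = a_2 − (4/25)·u_0 − (-48/37)·u_1 = (-63/37, -36/37, 27/37).

u_2 = (-63/37, -36/37, 27/37)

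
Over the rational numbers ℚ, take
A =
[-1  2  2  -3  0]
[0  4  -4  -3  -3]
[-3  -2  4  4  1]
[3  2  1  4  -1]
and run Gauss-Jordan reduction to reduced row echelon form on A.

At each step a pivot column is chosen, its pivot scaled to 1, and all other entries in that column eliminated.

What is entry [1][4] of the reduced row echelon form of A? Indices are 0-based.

[1] R0 /= -1  ⇒  (1, -2, -2, 3, 0)
     R2 -= -3·R0  ⇒  (0, -8, -2, 13, 1)
     R3 -= 3·R0  ⇒  (0, 8, 7, -5, -1)
[2] R1 /= 4  ⇒  (0, 1, -1, -3/4, -3/4)
     R0 -= -2·R1  ⇒  (1, 0, -4, 3/2, -3/2)
     R2 -= -8·R1  ⇒  (0, 0, -10, 7, -5)
     R3 -= 8·R1  ⇒  (0, 0, 15, 1, 5)
[3] R2 /= -10  ⇒  (0, 0, 1, -7/10, 1/2)
     R0 -= -4·R2  ⇒  (1, 0, 0, -13/10, 1/2)
     R1 -= -1·R2  ⇒  (0, 1, 0, -29/20, -1/4)
     R3 -= 15·R2  ⇒  (0, 0, 0, 23/2, -5/2)
[4] R3 /= 23/2  ⇒  (0, 0, 0, 1, -5/23)
     R0 -= -13/10·R3  ⇒  (1, 0, 0, 0, 5/23)
     R1 -= -29/20·R3  ⇒  (0, 1, 0, 0, -13/23)
     R2 -= -7/10·R3  ⇒  (0, 0, 1, 0, 8/23)

M[1][4] = -13/23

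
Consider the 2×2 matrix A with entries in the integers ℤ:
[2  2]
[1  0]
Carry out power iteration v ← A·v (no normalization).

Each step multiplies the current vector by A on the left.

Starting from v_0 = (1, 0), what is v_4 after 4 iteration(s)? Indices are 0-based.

v_0 = (1, 0).
v_1 = A·v_0 = (2, 1).
v_2 = A·v_1 = (6, 2).
v_3 = A·v_2 = (16, 6).
v_4 = A·v_3 = (44, 16).

v_4 = (44, 16)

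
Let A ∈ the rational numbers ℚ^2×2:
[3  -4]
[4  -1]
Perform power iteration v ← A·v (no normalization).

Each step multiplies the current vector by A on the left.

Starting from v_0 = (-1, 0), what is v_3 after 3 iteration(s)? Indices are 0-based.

v_0 = (-1, 0).
v_1 = A·v_0 = (-3, -4).
v_2 = A·v_1 = (7, -8).
v_3 = A·v_2 = (53, 36).

v_3 = (53, 36)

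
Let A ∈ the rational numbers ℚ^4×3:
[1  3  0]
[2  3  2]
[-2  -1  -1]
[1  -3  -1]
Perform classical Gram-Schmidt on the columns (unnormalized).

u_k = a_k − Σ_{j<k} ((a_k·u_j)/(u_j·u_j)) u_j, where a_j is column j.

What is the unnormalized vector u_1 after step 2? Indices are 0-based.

u_1 = (11/5, 7/5, 3/5, -19/5)

Step 1: u_0 = a_0 = (1, 2, -2, 1).
Step 2: u_1 = a_1 − (4/5)·u_0 = (11/5, 7/5, 3/5, -19/5).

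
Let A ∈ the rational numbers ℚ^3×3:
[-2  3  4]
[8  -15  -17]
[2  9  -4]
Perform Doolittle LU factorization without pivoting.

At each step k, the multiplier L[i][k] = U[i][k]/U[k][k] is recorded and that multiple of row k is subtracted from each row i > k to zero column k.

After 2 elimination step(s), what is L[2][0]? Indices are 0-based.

L[2][0] = -1

k=0: U[0][0]=-2
  eliminate (1,0): mult=-4, new row 1: (0, -3, -1); set L[1][0]=-4
  eliminate (2,0): mult=-1, new row 2: (0, 12, 0); set L[2][0]=-1
k=1: U[1][1]=-3
  eliminate (2,1): mult=-4, new row 2: (0, 0, -4); set L[2][1]=-4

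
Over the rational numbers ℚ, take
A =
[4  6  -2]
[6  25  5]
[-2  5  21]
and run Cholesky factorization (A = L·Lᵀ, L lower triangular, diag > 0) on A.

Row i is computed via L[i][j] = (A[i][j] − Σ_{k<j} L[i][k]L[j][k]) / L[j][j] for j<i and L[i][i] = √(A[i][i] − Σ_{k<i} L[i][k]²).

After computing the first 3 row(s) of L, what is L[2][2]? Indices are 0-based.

Step 1: L[0][0] = √(4) = 2.
  L[1][0] = (6) / L[0][0] = 3.
Step 2: L[1][1] = √(16) = 4.
  L[2][0] = (-2) / L[0][0] = -1.
  L[2][1] = (8) / L[1][1] = 2.
Step 3: L[2][2] = √(16) = 4.

L[2][2] = 4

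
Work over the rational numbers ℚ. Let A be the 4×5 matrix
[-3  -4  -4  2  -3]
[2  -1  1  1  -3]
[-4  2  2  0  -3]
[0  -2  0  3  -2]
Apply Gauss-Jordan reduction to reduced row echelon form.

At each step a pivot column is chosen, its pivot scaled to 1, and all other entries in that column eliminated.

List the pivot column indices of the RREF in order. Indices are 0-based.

[1] R0 /= -3  ⇒  (1, 4/3, 4/3, -2/3, 1)
     R1 -= 2·R0  ⇒  (0, -11/3, -5/3, 7/3, -5)
     R2 -= -4·R0  ⇒  (0, 22/3, 22/3, -8/3, 1)
[2] R1 /= -11/3  ⇒  (0, 1, 5/11, -7/11, 15/11)
     R0 -= 4/3·R1  ⇒  (1, 0, 8/11, 2/11, -9/11)
     R2 -= 22/3·R1  ⇒  (0, 0, 4, 2, -9)
     R3 -= -2·R1  ⇒  (0, 0, 10/11, 19/11, 8/11)
[3] R2 /= 4  ⇒  (0, 0, 1, 1/2, -9/4)
     R0 -= 8/11·R2  ⇒  (1, 0, 0, -2/11, 9/11)
     R1 -= 5/11·R2  ⇒  (0, 1, 0, -19/22, 105/44)
     R3 -= 10/11·R2  ⇒  (0, 0, 0, 14/11, 61/22)
[4] R3 /= 14/11  ⇒  (0, 0, 0, 1, 61/28)
     R0 -= -2/11·R3  ⇒  (1, 0, 0, 0, 17/14)
     R1 -= -19/22·R3  ⇒  (0, 1, 0, 0, 239/56)
     R2 -= 1/2·R3  ⇒  (0, 0, 1, 0, -187/56)

pivot columns: 0, 1, 2, 3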